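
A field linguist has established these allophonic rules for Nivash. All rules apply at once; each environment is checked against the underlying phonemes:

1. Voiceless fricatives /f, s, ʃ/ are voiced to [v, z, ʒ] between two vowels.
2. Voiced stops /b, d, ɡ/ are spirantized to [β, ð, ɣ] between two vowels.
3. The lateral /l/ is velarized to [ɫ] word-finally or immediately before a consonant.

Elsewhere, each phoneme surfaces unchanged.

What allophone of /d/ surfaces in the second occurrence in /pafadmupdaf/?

/d/ (between /p/ and /a/) fails the environment for rule 2, so it stays [d].

[d]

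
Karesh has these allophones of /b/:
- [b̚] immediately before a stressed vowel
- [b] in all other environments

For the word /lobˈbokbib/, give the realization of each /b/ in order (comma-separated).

Occurrence 1 (position 3): no conditioning environment matches → elsewhere allophone [b].
Occurrence 2 (position 4): immediately before a stressed vowel → [b̚].
Occurrence 3 (position 7): no conditioning environment matches → elsewhere allophone [b].
Occurrence 4 (position 9): no conditioning environment matches → elsewhere allophone [b].

[b], [b̚], [b], [b]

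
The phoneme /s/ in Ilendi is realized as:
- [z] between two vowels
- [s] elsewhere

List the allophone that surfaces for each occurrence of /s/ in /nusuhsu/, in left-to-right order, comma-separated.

Occurrence 1 (position 3): between two vowels → [z].
Occurrence 2 (position 6): no conditioning environment matches → elsewhere allophone [s].

[z], [s]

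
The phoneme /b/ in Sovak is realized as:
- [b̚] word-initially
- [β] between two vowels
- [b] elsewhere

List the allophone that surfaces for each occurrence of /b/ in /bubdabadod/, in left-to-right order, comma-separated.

[b̚], [b], [β]

Occurrence 1 (position 1): word-initially → [b̚].
Occurrence 2 (position 3): no conditioning environment matches → elsewhere allophone [b].
Occurrence 3 (position 6): between two vowels → [β].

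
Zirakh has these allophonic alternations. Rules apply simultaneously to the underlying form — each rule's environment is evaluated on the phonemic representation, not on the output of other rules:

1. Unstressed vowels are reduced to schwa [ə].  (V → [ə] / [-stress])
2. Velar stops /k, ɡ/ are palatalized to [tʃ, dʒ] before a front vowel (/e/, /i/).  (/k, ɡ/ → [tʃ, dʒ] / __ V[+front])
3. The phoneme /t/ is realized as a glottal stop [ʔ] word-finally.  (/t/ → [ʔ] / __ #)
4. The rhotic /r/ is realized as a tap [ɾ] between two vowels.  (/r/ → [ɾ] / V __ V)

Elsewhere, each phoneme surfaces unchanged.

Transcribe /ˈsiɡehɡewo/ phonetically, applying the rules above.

/s/ (word-initial) is unaffected → [s].
/i/ — between /s/ and /ɡ/; rule 1 does not apply here → [i].
/ɡ/ — between /i/ and /e/, before a front vowel — surfaces as [dʒ] (rule 2).
Rule 1 applies to /e/ (between /ɡ/ and /h/: in an unstressed syllable) → [ə].
/h/ (between /e/ and /ɡ/) is unaffected → [h].
/ɡ/ (between /h/ and /e/): before a front vowel, so rule 2 applies → [dʒ].
/e/ — between /ɡ/ and /w/, in an unstressed syllable — surfaces as [ə] (rule 1).
/w/ stays [w].
/o/ — word-final, in an unstressed syllable — surfaces as [ə] (rule 1).

[ˈsidʒəhdʒəwə]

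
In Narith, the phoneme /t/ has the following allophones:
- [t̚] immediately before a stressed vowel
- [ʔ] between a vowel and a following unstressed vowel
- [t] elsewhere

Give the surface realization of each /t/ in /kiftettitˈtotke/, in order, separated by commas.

Occurrence 1 (position 4): no conditioning environment matches → elsewhere allophone [t].
Occurrence 2 (position 6): no conditioning environment matches → elsewhere allophone [t].
Occurrence 3 (position 7): no conditioning environment matches → elsewhere allophone [t].
Occurrence 4 (position 9): no conditioning environment matches → elsewhere allophone [t].
Occurrence 5 (position 10): immediately before a stressed vowel → [t̚].
Occurrence 6 (position 12): no conditioning environment matches → elsewhere allophone [t].

[t], [t], [t], [t], [t̚], [t]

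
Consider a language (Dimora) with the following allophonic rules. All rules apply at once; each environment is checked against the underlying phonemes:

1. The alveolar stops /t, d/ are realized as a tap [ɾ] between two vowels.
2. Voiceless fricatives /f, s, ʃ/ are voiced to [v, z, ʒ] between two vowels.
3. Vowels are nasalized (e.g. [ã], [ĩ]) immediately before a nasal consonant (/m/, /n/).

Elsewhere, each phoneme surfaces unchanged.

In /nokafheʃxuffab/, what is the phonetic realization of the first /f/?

[f]

/f/ (between /a/ and /h/): rule 2 targets it, but not between two vowels → unchanged [f].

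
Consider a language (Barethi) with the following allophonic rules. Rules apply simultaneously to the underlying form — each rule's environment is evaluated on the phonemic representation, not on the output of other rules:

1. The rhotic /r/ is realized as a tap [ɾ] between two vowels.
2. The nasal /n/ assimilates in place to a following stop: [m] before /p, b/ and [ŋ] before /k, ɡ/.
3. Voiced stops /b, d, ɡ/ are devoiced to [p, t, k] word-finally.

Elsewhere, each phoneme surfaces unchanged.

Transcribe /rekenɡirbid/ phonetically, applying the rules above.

[rekeŋɡirbit]

/r/ (word-initial) fails the environment for rule 1, so it stays [r].
/e/ (between /r/ and /k/) is unaffected → [e].
/k/ stays [k].
/e/ (between /k/ and /n/) is unaffected → [e].
Rule 2 applies to /n/ (between /e/ and /ɡ/: before a labial or velar stop) → [ŋ].
/ɡ/ (between /n/ and /i/) fails the environment for rule 3, so it stays [ɡ].
/i/ — not in any rule's target class → [i].
/r/ — between /i/ and /b/; rule 1 does not apply here → [r].
/b/ (between /r/ and /i/): rule 3 targets it, but not word-finally → unchanged [b].
/i/ stays [i].
/d/ (word-final) occurs word-finally → [t] by rule 3.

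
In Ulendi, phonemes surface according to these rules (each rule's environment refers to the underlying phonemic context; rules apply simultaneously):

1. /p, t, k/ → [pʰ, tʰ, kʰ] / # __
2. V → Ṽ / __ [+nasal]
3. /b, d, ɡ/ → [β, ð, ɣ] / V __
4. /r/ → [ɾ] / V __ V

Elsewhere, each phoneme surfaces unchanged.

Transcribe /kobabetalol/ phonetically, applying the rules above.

[kʰoβaβetalol]

/k/ meets the environment for rule 1 (word-initially) → [kʰ].
/o/ (between /k/ and /b/) fails the environment for rule 2, so it stays [o].
/b/ meets the environment for rule 3 (immediately after a vowel) → [β].
/a/ (between /b/ and /b/): rule 2 targets it, but not before a nasal consonant → unchanged [a].
/b/ meets the environment for rule 3 (immediately after a vowel) → [β].
/e/ — between /b/ and /t/; rule 2 does not apply here → [e].
/t/ (between /e/ and /a/): rule 1 targets it, but not word-initially → unchanged [t].
/a/ (between /t/ and /l/): rule 2 targets it, but not before a nasal consonant → unchanged [a].
/l/ — not in any rule's target class → [l].
/o/ (between /l/ and /l/) is in the target of rule 2 but the environment (before a nasal consonant) is not met → [o].
/l/ (word-final): no rule targets it → [l].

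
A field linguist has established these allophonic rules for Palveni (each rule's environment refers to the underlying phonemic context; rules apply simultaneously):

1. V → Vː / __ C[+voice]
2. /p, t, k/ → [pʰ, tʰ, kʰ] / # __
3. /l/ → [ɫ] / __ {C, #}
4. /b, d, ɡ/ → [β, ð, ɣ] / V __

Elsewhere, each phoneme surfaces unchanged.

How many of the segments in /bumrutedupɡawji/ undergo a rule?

Segments that undergo a rule: /u/ → [uː] (rule 1); /e/ → [eː] (rule 1); /d/ → [ð] (rule 4); /a/ → [aː] (rule 1).
All other segments surface unchanged.

4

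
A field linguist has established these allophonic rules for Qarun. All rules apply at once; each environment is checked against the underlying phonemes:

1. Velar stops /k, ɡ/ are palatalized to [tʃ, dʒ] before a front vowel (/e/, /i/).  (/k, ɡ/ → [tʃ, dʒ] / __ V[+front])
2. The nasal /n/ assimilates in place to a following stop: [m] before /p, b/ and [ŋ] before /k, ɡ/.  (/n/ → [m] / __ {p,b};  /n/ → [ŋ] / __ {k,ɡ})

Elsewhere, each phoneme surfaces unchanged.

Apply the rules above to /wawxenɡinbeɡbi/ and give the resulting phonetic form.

/w/ (word-initial): no rule targets it → [w].
/a/ — not in any rule's target class → [a].
/w/ (between /a/ and /x/) is unaffected → [w].
/x/ stays [x].
/e/ stays [e].
Rule 2 applies to /n/ (between /e/ and /ɡ/: before a labial or velar stop) → [ŋ].
/ɡ/ — between /n/ and /i/, before a front vowel — surfaces as [dʒ] (rule 1).
/i/ — not in any rule's target class → [i].
/n/ (between /i/ and /b/): before a labial or velar stop, so rule 2 applies → [m].
/b/ — not in any rule's target class → [b].
/e/ (between /b/ and /ɡ/) is unaffected → [e].
/ɡ/ — between /e/ and /b/; rule 1 does not apply here → [ɡ].
/b/ stays [b].
/i/ (word-final): no rule targets it → [i].

[wawxeŋdʒimbeɡbi]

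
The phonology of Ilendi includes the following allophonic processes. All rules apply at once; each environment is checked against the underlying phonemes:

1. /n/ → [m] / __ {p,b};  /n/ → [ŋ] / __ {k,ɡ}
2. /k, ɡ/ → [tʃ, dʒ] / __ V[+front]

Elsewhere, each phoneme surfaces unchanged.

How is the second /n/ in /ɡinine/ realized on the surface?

/n/ — between /i/ and /e/; rule 1 does not apply here → [n].

[n]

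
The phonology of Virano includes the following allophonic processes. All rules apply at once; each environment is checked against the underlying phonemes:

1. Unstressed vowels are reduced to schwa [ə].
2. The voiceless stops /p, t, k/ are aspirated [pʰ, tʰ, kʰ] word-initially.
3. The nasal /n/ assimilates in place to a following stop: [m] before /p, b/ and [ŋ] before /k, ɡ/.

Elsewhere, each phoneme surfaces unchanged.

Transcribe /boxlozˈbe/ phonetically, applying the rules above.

[bəxləzˈbe]

/b/ (word-initial): no rule targets it → [b].
/o/ — between /b/ and /x/, in an unstressed syllable — surfaces as [ə] (rule 1).
/x/ — not in any rule's target class → [x].
/l/ (between /x/ and /o/) is unaffected → [l].
/o/ — between /l/ and /z/, in an unstressed syllable — surfaces as [ə] (rule 1).
/z/ (between /o/ and /b/): no rule targets it → [z].
/b/ (between /z/ and /e/) is unaffected → [b].
/e/ (word-final): rule 1 targets it, but not in an unstressed syllable → unchanged [e].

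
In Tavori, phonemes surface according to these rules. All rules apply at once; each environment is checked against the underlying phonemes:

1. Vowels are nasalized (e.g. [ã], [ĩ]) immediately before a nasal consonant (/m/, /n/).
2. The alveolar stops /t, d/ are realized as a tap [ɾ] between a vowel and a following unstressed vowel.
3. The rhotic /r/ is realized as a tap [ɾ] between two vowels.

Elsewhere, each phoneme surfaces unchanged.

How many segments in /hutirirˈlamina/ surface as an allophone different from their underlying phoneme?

4

Segments that undergo a rule: /t/ → [ɾ] (rule 2); /r/ → [ɾ] (rule 3); /a/ → [ã] (rule 1); /i/ → [ĩ] (rule 1).
All other segments surface unchanged.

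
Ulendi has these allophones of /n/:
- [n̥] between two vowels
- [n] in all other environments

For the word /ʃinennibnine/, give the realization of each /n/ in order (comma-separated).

[n̥], [n], [n], [n], [n̥]

Occurrence 1 (position 3): between two vowels → [n̥].
Occurrence 2 (position 5): no conditioning environment matches → elsewhere allophone [n].
Occurrence 3 (position 6): no conditioning environment matches → elsewhere allophone [n].
Occurrence 4 (position 9): no conditioning environment matches → elsewhere allophone [n].
Occurrence 5 (position 11): between two vowels → [n̥].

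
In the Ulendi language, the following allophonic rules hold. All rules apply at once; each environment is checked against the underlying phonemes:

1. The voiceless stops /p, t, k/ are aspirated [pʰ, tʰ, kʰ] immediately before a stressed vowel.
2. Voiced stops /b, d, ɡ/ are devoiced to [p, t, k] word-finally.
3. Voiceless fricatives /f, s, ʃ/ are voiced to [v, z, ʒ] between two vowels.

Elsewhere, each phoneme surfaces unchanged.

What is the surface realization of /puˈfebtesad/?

/p/ — word-initial; rule 1 does not apply here → [p].
/u/ — not in any rule's target class → [u].
/f/ (between /u/ and /e/) occurs between two vowels → [v] by rule 3.
/e/ (between /f/ and /b/) is unaffected → [e].
/b/ (between /e/ and /t/): rule 2 targets it, but not word-finally → unchanged [b].
/t/ (between /b/ and /e/) is in the target of rule 1 but the environment (immediately before a stressed vowel) is not met → [t].
/e/ (between /t/ and /s/) is unaffected → [e].
Rule 3 applies to /s/ (between /e/ and /a/: between two vowels) → [z].
/a/ — not in any rule's target class → [a].
/d/ (word-final): word-finally, so rule 2 applies → [t].

[puˈvebtezat]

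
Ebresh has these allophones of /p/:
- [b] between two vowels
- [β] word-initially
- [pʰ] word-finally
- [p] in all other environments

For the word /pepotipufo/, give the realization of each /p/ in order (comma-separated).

[β], [b], [b]

Occurrence 1 (position 1): word-initially → [β].
Occurrence 2 (position 3): between two vowels → [b].
Occurrence 3 (position 7): between two vowels → [b].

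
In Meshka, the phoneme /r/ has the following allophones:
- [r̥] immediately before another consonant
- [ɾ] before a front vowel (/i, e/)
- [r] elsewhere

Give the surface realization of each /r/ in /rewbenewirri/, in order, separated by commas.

Occurrence 1 (position 1): before a front vowel (/i, e/) → [ɾ].
Occurrence 2 (position 10): immediately before another consonant → [r̥].
Occurrence 3 (position 11): before a front vowel (/i, e/) → [ɾ].

[ɾ], [r̥], [ɾ]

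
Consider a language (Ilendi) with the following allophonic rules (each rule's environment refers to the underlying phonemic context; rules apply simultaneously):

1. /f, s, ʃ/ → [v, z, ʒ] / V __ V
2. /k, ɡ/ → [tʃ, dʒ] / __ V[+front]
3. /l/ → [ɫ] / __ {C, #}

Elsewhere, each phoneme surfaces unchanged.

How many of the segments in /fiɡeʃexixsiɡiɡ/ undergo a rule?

Segments that undergo a rule: /ɡ/ → [dʒ] (rule 2); /ʃ/ → [ʒ] (rule 1); /ɡ/ → [dʒ] (rule 2).
All other segments surface unchanged.

3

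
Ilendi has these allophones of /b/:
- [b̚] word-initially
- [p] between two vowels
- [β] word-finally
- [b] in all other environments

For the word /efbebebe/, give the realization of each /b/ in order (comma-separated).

Occurrence 1 (position 3): no conditioning environment matches → elsewhere allophone [b].
Occurrence 2 (position 5): between two vowels → [p].
Occurrence 3 (position 7): between two vowels → [p].

[b], [p], [p]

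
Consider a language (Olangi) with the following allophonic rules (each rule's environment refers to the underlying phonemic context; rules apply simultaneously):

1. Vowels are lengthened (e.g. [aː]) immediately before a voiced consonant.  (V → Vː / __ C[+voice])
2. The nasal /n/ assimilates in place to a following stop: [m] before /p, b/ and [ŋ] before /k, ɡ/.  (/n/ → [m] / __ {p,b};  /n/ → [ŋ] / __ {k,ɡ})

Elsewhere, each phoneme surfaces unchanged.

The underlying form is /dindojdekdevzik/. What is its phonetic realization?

/d/ — not in any rule's target class → [d].
Rule 1 applies to /i/ (between /d/ and /n/: before a voiced consonant) → [iː].
/n/ (between /i/ and /d/): rule 2 targets it, but not before a labial or velar stop → unchanged [n].
/d/ — not in any rule's target class → [d].
Rule 1 applies to /o/ (between /d/ and /j/: before a voiced consonant) → [oː].
/j/ (between /o/ and /d/): no rule targets it → [j].
/d/ (between /j/ and /e/): no rule targets it → [d].
/e/ (between /d/ and /k/) fails the environment for rule 1, so it stays [e].
/k/ stays [k].
/d/ (between /k/ and /e/) is unaffected → [d].
/e/ — between /d/ and /v/, before a voiced consonant — surfaces as [eː] (rule 1).
/v/ (between /e/ and /z/): no rule targets it → [v].
/z/ — not in any rule's target class → [z].
/i/ (between /z/ and /k/): rule 1 targets it, but not before a voiced consonant → unchanged [i].
/k/ (word-final): no rule targets it → [k].

[diːndoːjdekdeːvzik]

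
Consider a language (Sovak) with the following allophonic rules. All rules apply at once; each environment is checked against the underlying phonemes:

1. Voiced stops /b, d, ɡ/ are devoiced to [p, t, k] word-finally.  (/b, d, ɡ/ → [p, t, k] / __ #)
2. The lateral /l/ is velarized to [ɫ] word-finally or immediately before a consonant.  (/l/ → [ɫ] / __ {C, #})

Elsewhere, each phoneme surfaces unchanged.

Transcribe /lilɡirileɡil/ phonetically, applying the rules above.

[liɫɡirileɡiɫ]

/l/ — word-initial; rule 2 does not apply here → [l].
/i/ (between /l/ and /l/): no rule targets it → [i].
/l/ — between /i/ and /ɡ/, word-finally or immediately before a consonant — surfaces as [ɫ] (rule 2).
/ɡ/ (between /l/ and /i/) is in the target of rule 1 but the environment (word-finally) is not met → [ɡ].
/i/ stays [i].
/r/ stays [r].
/i/ (between /r/ and /l/): no rule targets it → [i].
/l/ (between /i/ and /e/) is in the target of rule 2 but the environment (word-finally or immediately before a consonant) is not met → [l].
/e/ — not in any rule's target class → [e].
/ɡ/ (between /e/ and /i/) fails the environment for rule 1, so it stays [ɡ].
/i/ stays [i].
/l/ (word-final): word-finally or immediately before a consonant, so rule 2 applies → [ɫ].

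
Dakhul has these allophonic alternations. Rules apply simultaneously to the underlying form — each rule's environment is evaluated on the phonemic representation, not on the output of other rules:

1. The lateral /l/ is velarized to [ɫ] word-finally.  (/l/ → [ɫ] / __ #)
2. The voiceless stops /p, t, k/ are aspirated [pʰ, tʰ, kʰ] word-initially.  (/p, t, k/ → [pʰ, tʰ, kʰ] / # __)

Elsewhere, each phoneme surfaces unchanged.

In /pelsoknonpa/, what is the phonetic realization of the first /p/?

[pʰ]

/p/ (word-initial) occurs word-initially → [pʰ] by rule 2.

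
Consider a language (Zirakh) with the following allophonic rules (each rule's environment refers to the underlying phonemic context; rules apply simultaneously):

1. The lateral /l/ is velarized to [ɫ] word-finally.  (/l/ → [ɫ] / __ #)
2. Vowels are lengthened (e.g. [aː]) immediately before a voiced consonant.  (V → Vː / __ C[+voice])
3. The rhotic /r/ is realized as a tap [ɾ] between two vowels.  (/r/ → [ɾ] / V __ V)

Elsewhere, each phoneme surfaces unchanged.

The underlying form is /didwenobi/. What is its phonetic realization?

/d/ (word-initial) is unaffected → [d].
/i/ (between /d/ and /d/) occurs before a voiced consonant → [iː] by rule 2.
/d/ (between /i/ and /w/): no rule targets it → [d].
/w/ (between /d/ and /e/): no rule targets it → [w].
/e/ (between /w/ and /n/) occurs before a voiced consonant → [eː] by rule 2.
/n/ (between /e/ and /o/): no rule targets it → [n].
/o/ meets the environment for rule 2 (before a voiced consonant) → [oː].
/b/ stays [b].
/i/ (word-final) is in the target of rule 2 but the environment (before a voiced consonant) is not met → [i].

[diːdweːnoːbi]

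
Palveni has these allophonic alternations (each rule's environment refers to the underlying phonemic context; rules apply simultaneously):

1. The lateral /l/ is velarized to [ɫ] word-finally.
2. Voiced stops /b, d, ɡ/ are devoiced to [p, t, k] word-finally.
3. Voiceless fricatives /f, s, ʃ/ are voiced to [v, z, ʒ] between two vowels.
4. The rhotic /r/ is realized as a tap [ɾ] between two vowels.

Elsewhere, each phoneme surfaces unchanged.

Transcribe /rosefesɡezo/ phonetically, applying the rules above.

[rozevesɡezo]

/r/ (word-initial): rule 4 targets it, but not between two vowels → unchanged [r].
/o/ (between /r/ and /s/) is unaffected → [o].
/s/ (between /o/ and /e/) occurs between two vowels → [z] by rule 3.
/e/ — not in any rule's target class → [e].
/f/ (between /e/ and /e/) occurs between two vowels → [v] by rule 3.
/e/ stays [e].
/s/ — between /e/ and /ɡ/; rule 3 does not apply here → [s].
/ɡ/ (between /s/ and /e/) fails the environment for rule 2, so it stays [ɡ].
/e/ (between /ɡ/ and /z/) is unaffected → [e].
/z/ — not in any rule's target class → [z].
/o/ (word-final) is unaffected → [o].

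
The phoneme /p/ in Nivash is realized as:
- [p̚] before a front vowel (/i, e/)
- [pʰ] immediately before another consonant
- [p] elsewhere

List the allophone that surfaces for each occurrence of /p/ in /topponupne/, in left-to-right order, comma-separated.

[pʰ], [p], [pʰ]

Occurrence 1 (position 3): immediately before another consonant → [pʰ].
Occurrence 2 (position 4): no conditioning environment matches → elsewhere allophone [p].
Occurrence 3 (position 8): immediately before another consonant → [pʰ].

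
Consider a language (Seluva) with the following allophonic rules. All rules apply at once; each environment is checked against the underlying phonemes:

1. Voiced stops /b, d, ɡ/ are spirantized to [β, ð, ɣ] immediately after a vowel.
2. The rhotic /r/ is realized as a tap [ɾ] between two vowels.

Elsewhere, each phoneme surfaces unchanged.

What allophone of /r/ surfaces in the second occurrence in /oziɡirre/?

[r]

/r/ — between /r/ and /e/; rule 2 does not apply here → [r].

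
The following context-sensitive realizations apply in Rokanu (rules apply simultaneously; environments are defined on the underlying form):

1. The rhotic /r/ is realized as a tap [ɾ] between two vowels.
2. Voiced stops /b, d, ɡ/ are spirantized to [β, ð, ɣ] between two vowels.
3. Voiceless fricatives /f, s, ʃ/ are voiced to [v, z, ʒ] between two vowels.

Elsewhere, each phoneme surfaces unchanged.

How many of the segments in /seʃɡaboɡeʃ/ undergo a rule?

2

Segments that undergo a rule: /b/ → [β] (rule 2); /ɡ/ → [ɣ] (rule 2).
All other segments surface unchanged.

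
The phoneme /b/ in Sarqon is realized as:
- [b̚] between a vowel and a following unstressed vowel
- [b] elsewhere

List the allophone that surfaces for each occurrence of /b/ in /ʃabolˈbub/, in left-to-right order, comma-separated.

Occurrence 1 (position 3): between a vowel and a following unstressed vowel → [b̚].
Occurrence 2 (position 6): no conditioning environment matches → elsewhere allophone [b].
Occurrence 3 (position 8): no conditioning environment matches → elsewhere allophone [b].

[b̚], [b], [b]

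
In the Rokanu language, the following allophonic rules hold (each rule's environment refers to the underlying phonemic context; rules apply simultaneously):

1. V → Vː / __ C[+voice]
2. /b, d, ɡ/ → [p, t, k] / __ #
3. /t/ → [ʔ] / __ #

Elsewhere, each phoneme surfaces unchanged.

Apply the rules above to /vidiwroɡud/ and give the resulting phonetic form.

[viːdiːwroːɡuːt]

/v/ (word-initial) is unaffected → [v].
/i/ — between /v/ and /d/, before a voiced consonant — surfaces as [iː] (rule 1).
/d/ (between /i/ and /i/) is in the target of rule 2 but the environment (word-finally) is not met → [d].
/i/ meets the environment for rule 1 (before a voiced consonant) → [iː].
/w/ (between /i/ and /r/): no rule targets it → [w].
/r/ (between /w/ and /o/): no rule targets it → [r].
/o/ meets the environment for rule 1 (before a voiced consonant) → [oː].
/ɡ/ (between /o/ and /u/) is in the target of rule 2 but the environment (word-finally) is not met → [ɡ].
/u/ — between /ɡ/ and /d/, before a voiced consonant — surfaces as [uː] (rule 1).
/d/ meets the environment for rule 2 (word-finally) → [t].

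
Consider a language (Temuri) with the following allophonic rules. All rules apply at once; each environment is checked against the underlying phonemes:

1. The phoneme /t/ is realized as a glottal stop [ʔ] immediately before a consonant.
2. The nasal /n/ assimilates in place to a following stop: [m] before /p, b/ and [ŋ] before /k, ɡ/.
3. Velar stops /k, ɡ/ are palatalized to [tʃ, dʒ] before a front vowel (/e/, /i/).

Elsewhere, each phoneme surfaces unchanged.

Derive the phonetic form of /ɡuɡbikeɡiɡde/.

/ɡ/ (word-initial) fails the environment for rule 3, so it stays [ɡ].
/u/ (between /ɡ/ and /ɡ/) is unaffected → [u].
/ɡ/ (between /u/ and /b/) fails the environment for rule 3, so it stays [ɡ].
/b/ stays [b].
/i/ — not in any rule's target class → [i].
Rule 3 applies to /k/ (between /i/ and /e/: before a front vowel) → [tʃ].
/e/ (between /k/ and /ɡ/): no rule targets it → [e].
/ɡ/ (between /e/ and /i/): before a front vowel, so rule 3 applies → [dʒ].
/i/ (between /ɡ/ and /ɡ/): no rule targets it → [i].
/ɡ/ — between /i/ and /d/; rule 3 does not apply here → [ɡ].
/d/ — not in any rule's target class → [d].
/e/ stays [e].

[ɡuɡbitʃedʒiɡde]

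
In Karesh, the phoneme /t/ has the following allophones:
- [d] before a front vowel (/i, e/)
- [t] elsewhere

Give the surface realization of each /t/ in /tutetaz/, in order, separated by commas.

[t], [d], [t]

Occurrence 1 (position 1): no conditioning environment matches → elsewhere allophone [t].
Occurrence 2 (position 3): before a front vowel (/i, e/) → [d].
Occurrence 3 (position 5): no conditioning environment matches → elsewhere allophone [t].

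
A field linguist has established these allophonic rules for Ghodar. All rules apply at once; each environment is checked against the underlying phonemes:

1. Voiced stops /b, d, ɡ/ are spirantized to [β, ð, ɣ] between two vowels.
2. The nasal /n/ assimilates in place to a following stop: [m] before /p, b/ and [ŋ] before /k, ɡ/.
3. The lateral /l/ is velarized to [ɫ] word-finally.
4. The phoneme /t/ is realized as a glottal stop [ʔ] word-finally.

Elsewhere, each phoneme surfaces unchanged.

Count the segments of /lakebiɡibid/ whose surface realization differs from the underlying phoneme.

Segments that undergo a rule: /b/ → [β] (rule 1); /ɡ/ → [ɣ] (rule 1); /b/ → [β] (rule 1).
All other segments surface unchanged.

3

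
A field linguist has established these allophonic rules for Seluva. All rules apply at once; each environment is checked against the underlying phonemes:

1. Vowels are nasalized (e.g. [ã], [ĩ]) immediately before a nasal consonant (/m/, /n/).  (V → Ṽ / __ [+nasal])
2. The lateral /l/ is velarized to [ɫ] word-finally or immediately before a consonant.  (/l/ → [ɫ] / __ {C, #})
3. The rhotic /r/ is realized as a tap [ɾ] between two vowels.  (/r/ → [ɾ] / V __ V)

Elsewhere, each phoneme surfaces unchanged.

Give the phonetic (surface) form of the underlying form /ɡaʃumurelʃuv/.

/ɡ/ stays [ɡ].
/a/ (between /ɡ/ and /ʃ/) is in the target of rule 1 but the environment (before a nasal consonant) is not met → [a].
/ʃ/ (between /a/ and /u/): no rule targets it → [ʃ].
/u/ (between /ʃ/ and /m/): before a nasal consonant, so rule 1 applies → [ũ].
/m/ — not in any rule's target class → [m].
/u/ (between /m/ and /r/) is in the target of rule 1 but the environment (before a nasal consonant) is not met → [u].
/r/ (between /u/ and /e/) occurs between two vowels → [ɾ] by rule 3.
/e/ (between /r/ and /l/) is in the target of rule 1 but the environment (before a nasal consonant) is not met → [e].
/l/ meets the environment for rule 2 (word-finally or immediately before a consonant) → [ɫ].
/ʃ/ (between /l/ and /u/): no rule targets it → [ʃ].
/u/ (between /ʃ/ and /v/) fails the environment for rule 1, so it stays [u].
/v/ (word-final) is unaffected → [v].

[ɡaʃũmuɾeɫʃuv]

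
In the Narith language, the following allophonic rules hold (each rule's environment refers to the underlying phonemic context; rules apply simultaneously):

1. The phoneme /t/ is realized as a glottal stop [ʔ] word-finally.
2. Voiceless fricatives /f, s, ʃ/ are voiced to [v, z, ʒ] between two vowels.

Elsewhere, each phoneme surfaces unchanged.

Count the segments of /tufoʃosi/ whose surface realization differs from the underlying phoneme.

Segments that undergo a rule: /f/ → [v] (rule 2); /ʃ/ → [ʒ] (rule 2); /s/ → [z] (rule 2).
All other segments surface unchanged.

3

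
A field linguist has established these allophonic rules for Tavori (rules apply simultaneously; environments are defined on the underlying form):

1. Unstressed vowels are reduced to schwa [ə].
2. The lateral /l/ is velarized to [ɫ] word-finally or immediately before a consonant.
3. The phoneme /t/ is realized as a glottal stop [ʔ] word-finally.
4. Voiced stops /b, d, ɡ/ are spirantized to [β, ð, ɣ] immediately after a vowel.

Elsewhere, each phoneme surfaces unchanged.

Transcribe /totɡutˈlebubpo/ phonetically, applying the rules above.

[tətɡətˈleβəβpə]

/t/ — word-initial; rule 3 does not apply here → [t].
/o/ (between /t/ and /t/): in an unstressed syllable, so rule 1 applies → [ə].
/t/ (between /o/ and /ɡ/) fails the environment for rule 3, so it stays [t].
/ɡ/ (between /t/ and /u/) is in the target of rule 4 but the environment (immediately after a vowel) is not met → [ɡ].
/u/ (between /ɡ/ and /t/) occurs in an unstressed syllable → [ə] by rule 1.
/t/ (between /u/ and /l/): rule 3 targets it, but not word-finally → unchanged [t].
/l/ (between /t/ and /e/) is in the target of rule 2 but the environment (word-finally or immediately before a consonant) is not met → [l].
/e/ (between /l/ and /b/) is in the target of rule 1 but the environment (in an unstressed syllable) is not met → [e].
/b/ (between /e/ and /u/) occurs immediately after a vowel → [β] by rule 4.
/u/ meets the environment for rule 1 (in an unstressed syllable) → [ə].
Rule 4 applies to /b/ (between /u/ and /p/: immediately after a vowel) → [β].
/p/ (between /b/ and /o/) is unaffected → [p].
/o/ meets the environment for rule 1 (in an unstressed syllable) → [ə].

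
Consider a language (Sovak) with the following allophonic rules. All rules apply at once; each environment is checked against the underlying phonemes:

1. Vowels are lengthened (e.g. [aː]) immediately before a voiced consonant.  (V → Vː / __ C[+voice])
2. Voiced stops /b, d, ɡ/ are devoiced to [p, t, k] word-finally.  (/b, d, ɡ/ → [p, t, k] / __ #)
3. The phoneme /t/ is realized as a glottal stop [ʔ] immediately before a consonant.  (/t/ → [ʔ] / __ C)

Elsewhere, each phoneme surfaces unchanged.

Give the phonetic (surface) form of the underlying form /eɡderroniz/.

[eːɡdeːrroːniːz]

/e/ (word-initial): before a voiced consonant, so rule 1 applies → [eː].
/ɡ/ — between /e/ and /d/; rule 2 does not apply here → [ɡ].
/d/ — between /ɡ/ and /e/; rule 2 does not apply here → [d].
/e/ meets the environment for rule 1 (before a voiced consonant) → [eː].
/r/ stays [r].
/r/ stays [r].
/o/ — between /r/ and /n/, before a voiced consonant — surfaces as [oː] (rule 1).
/n/ — not in any rule's target class → [n].
/i/ meets the environment for rule 1 (before a voiced consonant) → [iː].
/z/ — not in any rule's target class → [z].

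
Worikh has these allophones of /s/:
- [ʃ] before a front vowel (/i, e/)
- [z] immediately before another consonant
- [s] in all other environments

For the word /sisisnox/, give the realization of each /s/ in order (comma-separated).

Occurrence 1 (position 1): before a front vowel (/i, e/) → [ʃ].
Occurrence 2 (position 3): before a front vowel (/i, e/) → [ʃ].
Occurrence 3 (position 5): immediately before another consonant → [z].

[ʃ], [ʃ], [z]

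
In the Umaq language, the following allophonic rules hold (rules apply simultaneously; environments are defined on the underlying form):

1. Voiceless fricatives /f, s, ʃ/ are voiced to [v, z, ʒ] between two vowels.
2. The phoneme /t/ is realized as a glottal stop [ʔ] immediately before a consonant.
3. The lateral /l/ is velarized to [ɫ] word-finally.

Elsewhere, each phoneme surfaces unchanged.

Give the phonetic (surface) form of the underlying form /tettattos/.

[teʔtaʔtos]

/t/ (word-initial) is in the target of rule 2 but the environment (immediately before a consonant) is not met → [t].
/e/ (between /t/ and /t/): no rule targets it → [e].
/t/ meets the environment for rule 2 (immediately before a consonant) → [ʔ].
/t/ (between /t/ and /a/): rule 2 targets it, but not immediately before a consonant → unchanged [t].
/a/ (between /t/ and /t/) is unaffected → [a].
/t/ (between /a/ and /t/): immediately before a consonant, so rule 2 applies → [ʔ].
/t/ — between /t/ and /o/; rule 2 does not apply here → [t].
/o/ — not in any rule's target class → [o].
/s/ — word-final; rule 1 does not apply here → [s].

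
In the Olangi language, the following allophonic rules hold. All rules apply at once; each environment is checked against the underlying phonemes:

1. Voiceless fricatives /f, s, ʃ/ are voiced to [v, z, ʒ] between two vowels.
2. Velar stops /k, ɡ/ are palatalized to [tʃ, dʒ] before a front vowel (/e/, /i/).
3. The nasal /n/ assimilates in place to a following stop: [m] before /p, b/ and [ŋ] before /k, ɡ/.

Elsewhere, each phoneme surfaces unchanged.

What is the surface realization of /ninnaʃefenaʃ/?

[ninnaʒevenaʃ]

/n/ — word-initial; rule 3 does not apply here → [n].
/i/ (between /n/ and /n/) is unaffected → [i].
/n/ (between /i/ and /n/) is in the target of rule 3 but the environment (before a labial or velar stop) is not met → [n].
/n/ (between /n/ and /a/) fails the environment for rule 3, so it stays [n].
/a/ (between /n/ and /ʃ/) is unaffected → [a].
/ʃ/ (between /a/ and /e/) occurs between two vowels → [ʒ] by rule 1.
/e/ (between /ʃ/ and /f/): no rule targets it → [e].
/f/ meets the environment for rule 1 (between two vowels) → [v].
/e/ (between /f/ and /n/) is unaffected → [e].
/n/ (between /e/ and /a/) is in the target of rule 3 but the environment (before a labial or velar stop) is not met → [n].
/a/ — not in any rule's target class → [a].
/ʃ/ (word-final) fails the environment for rule 1, so it stays [ʃ].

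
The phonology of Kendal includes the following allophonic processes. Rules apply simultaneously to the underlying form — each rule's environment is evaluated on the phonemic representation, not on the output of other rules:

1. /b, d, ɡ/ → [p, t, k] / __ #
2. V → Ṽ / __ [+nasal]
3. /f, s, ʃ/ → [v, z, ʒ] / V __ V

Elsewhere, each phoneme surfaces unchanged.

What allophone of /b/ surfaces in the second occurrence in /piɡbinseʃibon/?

/b/ (between /i/ and /o/) is in the target of rule 1 but the environment (word-finally) is not met → [b].

[b]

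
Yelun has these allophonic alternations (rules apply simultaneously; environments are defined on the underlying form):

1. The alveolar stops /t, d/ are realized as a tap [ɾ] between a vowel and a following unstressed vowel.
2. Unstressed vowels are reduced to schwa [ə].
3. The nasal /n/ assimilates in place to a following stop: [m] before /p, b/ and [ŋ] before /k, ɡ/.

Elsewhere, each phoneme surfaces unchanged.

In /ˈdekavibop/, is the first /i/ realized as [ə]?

/i/ (between /v/ and /b/) occurs in an unstressed syllable → [ə] by rule 2.
The actual realization is [ə], which matches [ə].

Yes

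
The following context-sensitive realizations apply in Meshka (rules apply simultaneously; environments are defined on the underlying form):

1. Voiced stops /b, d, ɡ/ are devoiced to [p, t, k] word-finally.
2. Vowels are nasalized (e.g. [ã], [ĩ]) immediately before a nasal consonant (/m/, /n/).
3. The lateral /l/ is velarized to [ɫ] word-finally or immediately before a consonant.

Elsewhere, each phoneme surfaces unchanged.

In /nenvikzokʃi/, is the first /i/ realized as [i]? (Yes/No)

/i/ (between /v/ and /k/): rule 2 targets it, but not before a nasal consonant → unchanged [i].
The actual realization is [i], which matches [i].

Yes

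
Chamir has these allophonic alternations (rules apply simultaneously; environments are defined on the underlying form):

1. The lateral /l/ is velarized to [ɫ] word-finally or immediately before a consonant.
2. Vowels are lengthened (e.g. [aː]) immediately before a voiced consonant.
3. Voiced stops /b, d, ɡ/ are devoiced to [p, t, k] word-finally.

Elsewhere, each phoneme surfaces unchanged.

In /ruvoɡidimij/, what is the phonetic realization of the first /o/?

[oː]

/o/ (between /v/ and /ɡ/) occurs before a voiced consonant → [oː] by rule 2.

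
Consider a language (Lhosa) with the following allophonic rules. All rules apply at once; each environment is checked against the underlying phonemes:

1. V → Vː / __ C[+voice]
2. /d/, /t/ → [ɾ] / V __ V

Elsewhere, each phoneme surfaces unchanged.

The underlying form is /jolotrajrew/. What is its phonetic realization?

/j/ (word-initial) is unaffected → [j].
/o/ meets the environment for rule 1 (before a voiced consonant) → [oː].
/l/ — not in any rule's target class → [l].
/o/ (between /l/ and /t/): rule 1 targets it, but not before a voiced consonant → unchanged [o].
/t/ (between /o/ and /r/) fails the environment for rule 2, so it stays [t].
/r/ — not in any rule's target class → [r].
Rule 1 applies to /a/ (between /r/ and /j/: before a voiced consonant) → [aː].
/j/ (between /a/ and /r/): no rule targets it → [j].
/r/ (between /j/ and /e/) is unaffected → [r].
Rule 1 applies to /e/ (between /r/ and /w/: before a voiced consonant) → [eː].
/w/ (word-final) is unaffected → [w].

[joːlotraːjreːw]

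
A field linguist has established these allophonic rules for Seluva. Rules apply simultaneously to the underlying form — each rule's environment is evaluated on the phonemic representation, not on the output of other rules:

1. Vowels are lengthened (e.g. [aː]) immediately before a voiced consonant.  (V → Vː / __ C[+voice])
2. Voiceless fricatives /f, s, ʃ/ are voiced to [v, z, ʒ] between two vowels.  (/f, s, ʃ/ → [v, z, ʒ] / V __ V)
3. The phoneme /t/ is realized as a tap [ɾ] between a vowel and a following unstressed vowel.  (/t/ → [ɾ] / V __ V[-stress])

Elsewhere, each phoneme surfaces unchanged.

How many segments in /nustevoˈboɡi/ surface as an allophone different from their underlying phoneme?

Segments that undergo a rule: /e/ → [eː] (rule 1); /o/ → [oː] (rule 1); /o/ → [oː] (rule 1).
All other segments surface unchanged.

3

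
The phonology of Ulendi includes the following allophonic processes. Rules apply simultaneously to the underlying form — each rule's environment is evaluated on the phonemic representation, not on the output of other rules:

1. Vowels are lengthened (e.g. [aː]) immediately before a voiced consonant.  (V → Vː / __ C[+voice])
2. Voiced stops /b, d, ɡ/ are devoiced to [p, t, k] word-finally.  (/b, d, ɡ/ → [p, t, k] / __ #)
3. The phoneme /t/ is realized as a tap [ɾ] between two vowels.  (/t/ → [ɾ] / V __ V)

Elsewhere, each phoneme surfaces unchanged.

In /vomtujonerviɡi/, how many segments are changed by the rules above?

5

Segments that undergo a rule: /o/ → [oː] (rule 1); /u/ → [uː] (rule 1); /o/ → [oː] (rule 1); /e/ → [eː] (rule 1); /i/ → [iː] (rule 1).
All other segments surface unchanged.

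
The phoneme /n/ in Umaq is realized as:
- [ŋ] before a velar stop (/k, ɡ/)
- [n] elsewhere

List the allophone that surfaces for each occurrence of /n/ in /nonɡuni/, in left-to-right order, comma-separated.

Occurrence 1 (position 1): no conditioning environment matches → elsewhere allophone [n].
Occurrence 2 (position 3): before a velar stop → [ŋ].
Occurrence 3 (position 6): no conditioning environment matches → elsewhere allophone [n].

[n], [ŋ], [n]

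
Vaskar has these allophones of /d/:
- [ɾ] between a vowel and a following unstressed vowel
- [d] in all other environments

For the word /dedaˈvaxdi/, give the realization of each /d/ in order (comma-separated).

[d], [ɾ], [d]

Occurrence 1 (position 1): no conditioning environment matches → elsewhere allophone [d].
Occurrence 2 (position 3): between a vowel and a following unstressed vowel → [ɾ].
Occurrence 3 (position 8): no conditioning environment matches → elsewhere allophone [d].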